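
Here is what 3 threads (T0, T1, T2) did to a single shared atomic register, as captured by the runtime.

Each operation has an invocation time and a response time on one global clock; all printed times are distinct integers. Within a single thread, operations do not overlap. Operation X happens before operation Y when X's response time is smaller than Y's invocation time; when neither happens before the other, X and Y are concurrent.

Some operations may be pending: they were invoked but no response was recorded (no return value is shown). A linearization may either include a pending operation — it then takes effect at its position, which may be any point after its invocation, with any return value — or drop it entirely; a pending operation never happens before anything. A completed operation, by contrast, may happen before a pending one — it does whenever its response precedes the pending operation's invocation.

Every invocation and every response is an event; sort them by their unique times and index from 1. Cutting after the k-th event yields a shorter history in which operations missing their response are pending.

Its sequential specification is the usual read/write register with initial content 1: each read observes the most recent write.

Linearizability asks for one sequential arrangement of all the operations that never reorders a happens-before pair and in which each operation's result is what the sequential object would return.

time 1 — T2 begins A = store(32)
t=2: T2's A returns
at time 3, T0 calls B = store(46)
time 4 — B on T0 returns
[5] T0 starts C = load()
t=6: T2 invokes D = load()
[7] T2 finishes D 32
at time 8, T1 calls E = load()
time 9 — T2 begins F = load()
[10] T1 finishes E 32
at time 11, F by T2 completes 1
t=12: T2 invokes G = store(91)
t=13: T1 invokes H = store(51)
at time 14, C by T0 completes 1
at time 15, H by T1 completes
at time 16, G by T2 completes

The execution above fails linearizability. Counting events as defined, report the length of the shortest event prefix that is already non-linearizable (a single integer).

7

one valid order for events 1..6 is A, B:
after step 1 (A store(32)): value 32
after step 2 (B store(46)): value 46
at event 7 (D's time-7 response) nothing linearizes any more
including or dropping the 1 pending operation (C) in any combination fails
take A, B, D (pending dropped): step 3 already fails, because D load() → 32 cannot occur there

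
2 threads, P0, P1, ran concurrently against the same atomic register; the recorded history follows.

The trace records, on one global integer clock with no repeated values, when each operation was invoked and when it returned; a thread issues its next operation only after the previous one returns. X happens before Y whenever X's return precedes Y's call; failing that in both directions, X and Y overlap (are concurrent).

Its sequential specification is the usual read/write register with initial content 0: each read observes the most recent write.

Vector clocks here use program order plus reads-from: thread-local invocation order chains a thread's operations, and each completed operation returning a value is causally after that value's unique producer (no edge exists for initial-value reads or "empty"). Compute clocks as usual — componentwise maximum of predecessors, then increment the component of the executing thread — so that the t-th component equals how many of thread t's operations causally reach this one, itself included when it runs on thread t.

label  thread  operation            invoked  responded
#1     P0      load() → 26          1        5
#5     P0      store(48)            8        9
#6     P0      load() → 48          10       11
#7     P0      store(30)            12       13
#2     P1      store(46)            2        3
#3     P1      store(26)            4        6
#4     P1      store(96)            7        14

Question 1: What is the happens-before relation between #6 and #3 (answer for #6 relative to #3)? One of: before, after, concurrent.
Answer: after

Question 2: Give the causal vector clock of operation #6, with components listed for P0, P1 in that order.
Answer: (3, 2)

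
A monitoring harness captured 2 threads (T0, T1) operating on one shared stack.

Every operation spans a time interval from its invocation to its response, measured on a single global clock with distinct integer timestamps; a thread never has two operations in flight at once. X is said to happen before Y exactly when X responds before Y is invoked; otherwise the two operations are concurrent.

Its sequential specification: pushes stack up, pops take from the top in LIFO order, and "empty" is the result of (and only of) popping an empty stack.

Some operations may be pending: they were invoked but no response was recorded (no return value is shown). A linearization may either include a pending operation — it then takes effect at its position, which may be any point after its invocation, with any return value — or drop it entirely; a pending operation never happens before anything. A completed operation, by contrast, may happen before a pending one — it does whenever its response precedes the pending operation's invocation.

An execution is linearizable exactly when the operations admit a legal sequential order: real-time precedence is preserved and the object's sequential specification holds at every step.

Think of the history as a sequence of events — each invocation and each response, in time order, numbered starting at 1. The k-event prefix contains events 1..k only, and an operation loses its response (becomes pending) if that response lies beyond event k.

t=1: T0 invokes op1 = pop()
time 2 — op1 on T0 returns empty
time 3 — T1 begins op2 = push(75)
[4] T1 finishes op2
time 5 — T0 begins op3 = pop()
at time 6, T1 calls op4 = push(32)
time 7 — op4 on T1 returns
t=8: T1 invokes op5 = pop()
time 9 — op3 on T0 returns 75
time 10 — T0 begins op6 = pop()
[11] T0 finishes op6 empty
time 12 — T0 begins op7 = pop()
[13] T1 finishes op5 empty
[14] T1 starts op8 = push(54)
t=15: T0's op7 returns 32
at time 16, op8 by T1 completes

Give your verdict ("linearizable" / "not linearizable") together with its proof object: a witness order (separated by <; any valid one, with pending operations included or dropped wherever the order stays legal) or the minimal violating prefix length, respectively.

not linearizable — minimal violating prefix: 13 events

events 1..12 are fine; event 13 — the response of op5 at time 13 — makes the prefix non-linearizable
every one of the 5 real-time-consistent orders over 6 completed stack ops fails the sequential spec
no completion choice of the 1 pending operation (op7) rescues it — every subset was tried
take op1, op2, op3, op4, op5, op6 (pending dropped): step 5 already fails, because op5 pop() → empty cannot occur there
take op1, op2, op3, op4, op6, op5 (pending dropped): step 5 already fails, because op6 pop() → empty cannot occur there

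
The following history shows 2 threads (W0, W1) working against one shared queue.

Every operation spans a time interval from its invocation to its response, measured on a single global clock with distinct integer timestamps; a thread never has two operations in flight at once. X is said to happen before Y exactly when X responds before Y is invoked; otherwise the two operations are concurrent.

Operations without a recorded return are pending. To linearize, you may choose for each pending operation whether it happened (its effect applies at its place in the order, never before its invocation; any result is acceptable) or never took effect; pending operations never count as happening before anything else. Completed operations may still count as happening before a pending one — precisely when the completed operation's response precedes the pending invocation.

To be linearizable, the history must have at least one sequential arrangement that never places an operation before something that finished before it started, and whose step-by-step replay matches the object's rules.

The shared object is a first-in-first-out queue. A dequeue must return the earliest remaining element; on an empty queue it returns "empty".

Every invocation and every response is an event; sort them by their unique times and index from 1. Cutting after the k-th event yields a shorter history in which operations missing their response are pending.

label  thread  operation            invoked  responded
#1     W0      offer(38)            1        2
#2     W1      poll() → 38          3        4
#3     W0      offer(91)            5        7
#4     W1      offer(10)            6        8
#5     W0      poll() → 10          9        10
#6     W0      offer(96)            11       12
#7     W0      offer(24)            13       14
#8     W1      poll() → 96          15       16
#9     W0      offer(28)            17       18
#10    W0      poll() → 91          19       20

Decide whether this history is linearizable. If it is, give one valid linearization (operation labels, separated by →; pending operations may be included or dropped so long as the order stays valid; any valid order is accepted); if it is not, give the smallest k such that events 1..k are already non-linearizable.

not linearizable — minimal violating prefix: 16 events

events 1..15 are fine; event 16 — the response of #8 at time 16 — makes the prefix non-linearizable
all 2 real-time-respecting orders fail — 8 completed queue operations, no legal replay
sample order #1, #2, #3, #4, #5, #6, #7, #8 stalls at step 5 — #5 poll() → 10 has no legal effect
sample order #1, #2, #4, #3, #5, #6, #7, #8 stalls at step 8 — #8 poll() → 96 has no legal effect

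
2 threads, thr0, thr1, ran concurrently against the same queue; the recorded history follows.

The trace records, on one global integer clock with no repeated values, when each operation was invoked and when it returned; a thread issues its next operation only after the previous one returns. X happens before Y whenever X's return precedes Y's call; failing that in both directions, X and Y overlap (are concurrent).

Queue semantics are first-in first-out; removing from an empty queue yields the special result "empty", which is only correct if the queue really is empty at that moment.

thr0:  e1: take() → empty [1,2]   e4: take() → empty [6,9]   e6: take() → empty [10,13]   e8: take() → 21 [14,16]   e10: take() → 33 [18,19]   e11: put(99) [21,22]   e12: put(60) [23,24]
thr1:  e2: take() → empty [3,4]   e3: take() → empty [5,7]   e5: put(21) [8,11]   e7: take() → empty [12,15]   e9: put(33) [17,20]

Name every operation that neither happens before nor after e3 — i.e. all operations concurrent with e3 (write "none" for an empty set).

e3 runs from 5 to 7; window-overlapping ops are concurrent
e1 [1,2]: before
e2 [3,4]: before
e4 [6,9]: concurrent
e5 [8,11]: after
e6 [10,13]: after
e7 [12,15]: after
e8 [14,16]: after
e9 [17,20]: after
e10 [18,19]: after
e11 [21,22]: after
e12 [23,24]: after

e4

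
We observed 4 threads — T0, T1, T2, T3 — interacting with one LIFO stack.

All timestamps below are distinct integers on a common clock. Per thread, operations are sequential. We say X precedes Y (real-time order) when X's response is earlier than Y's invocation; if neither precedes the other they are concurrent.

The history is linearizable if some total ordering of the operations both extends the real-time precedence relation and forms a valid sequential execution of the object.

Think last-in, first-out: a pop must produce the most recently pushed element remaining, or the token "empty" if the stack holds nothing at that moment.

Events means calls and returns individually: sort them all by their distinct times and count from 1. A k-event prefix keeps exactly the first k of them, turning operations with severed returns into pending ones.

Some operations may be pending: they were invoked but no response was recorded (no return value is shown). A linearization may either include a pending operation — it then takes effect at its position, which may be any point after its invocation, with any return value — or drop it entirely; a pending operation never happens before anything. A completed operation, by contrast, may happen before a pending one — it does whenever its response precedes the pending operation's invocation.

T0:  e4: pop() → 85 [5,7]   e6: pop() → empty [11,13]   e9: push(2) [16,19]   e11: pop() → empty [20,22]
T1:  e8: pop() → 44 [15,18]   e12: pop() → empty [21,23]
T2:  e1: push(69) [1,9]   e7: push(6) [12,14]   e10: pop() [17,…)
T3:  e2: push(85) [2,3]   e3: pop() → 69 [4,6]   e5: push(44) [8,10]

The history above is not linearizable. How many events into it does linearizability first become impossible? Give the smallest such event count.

13

events 1..12 are still linearizable — one witness is e1, e2, e4, e3, e5:
1. e1 push(69), leaving stack <69>
2. e2 push(85), leaving stack <69,85>
3. e4 pop() → 85, leaving stack <69>
4. e3 pop() → 69, leaving stack <>
5. e5 push(44), leaving stack <44>
adding event 13 (e6 responds at 13) leaves no legal real-time order
no escape via the 1 pending operation (e7): every completion choice fails
for example e1, e2, e3, e4, e5, e6 (pending dropped) fails at step 3: e3 pop() → 69 is not legal there
for example e1, e2, e4, e3, e5, e6 (pending dropped) fails at step 6: e6 pop() → empty is not legal there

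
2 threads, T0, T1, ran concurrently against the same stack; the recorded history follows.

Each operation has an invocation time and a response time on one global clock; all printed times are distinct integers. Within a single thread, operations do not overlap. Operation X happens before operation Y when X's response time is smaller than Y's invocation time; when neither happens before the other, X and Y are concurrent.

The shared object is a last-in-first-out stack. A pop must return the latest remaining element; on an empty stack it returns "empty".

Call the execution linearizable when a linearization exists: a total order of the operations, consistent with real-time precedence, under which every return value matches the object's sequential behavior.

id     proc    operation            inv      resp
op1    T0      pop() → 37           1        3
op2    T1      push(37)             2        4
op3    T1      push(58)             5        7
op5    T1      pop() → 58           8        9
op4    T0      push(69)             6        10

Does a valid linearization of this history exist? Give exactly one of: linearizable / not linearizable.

one valid linearization: op2, op1, op3, op5, op4
1. op2 push(37), leaving stack <37>
2. op1 pop() → 37, leaving stack <>
3. op3 push(58), leaving stack <58>
4. op5 pop() → 58, leaving stack <>
5. op4 push(69), leaving stack <69>

linearizable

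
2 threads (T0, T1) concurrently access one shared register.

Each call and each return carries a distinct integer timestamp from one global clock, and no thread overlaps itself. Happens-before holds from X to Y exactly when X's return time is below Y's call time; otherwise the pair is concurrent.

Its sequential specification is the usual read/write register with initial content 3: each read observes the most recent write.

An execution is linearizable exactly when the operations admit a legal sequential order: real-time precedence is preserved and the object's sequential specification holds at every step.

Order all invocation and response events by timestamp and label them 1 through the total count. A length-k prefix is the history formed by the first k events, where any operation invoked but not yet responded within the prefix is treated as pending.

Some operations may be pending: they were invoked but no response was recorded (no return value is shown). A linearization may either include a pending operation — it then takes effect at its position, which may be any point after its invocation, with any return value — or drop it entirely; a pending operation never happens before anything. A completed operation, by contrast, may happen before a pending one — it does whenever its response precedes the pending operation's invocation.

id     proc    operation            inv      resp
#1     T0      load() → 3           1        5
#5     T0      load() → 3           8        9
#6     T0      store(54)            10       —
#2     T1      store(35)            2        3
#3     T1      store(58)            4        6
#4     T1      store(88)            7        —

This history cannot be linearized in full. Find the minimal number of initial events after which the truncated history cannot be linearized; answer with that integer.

9

one valid order for events 1..8 is #1, #2, #3:
step 1: #1 load() → 3 — value 3
step 2: #2 store(35) — value 35
step 3: #3 store(58) — value 58
at event 9 (#5's time-9 response) nothing linearizes any more
including or dropping the 1 pending operation (#4) in any combination fails
sample order #1, #2, #3, #5 (pending dropped) stalls at step 4 — #5 load() → 3 has no legal effect
sample order #2, #1, #3, #5 (pending dropped) stalls at step 2 — #1 load() → 3 has no legal effect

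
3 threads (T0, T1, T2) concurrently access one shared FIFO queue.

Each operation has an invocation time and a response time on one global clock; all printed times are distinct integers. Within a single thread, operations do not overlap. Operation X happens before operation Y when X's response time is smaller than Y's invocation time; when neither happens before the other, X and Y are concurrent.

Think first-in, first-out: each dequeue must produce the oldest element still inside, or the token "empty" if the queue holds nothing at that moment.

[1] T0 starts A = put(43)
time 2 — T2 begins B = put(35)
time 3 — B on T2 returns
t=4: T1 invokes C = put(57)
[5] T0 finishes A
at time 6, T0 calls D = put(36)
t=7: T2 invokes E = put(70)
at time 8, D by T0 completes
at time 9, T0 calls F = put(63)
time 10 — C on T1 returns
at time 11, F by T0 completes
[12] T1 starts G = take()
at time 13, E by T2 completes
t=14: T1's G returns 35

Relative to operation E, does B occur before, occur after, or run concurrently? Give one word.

before

B spans [2,3], E spans [7,13]
resp(B)=3 < inv(E)=7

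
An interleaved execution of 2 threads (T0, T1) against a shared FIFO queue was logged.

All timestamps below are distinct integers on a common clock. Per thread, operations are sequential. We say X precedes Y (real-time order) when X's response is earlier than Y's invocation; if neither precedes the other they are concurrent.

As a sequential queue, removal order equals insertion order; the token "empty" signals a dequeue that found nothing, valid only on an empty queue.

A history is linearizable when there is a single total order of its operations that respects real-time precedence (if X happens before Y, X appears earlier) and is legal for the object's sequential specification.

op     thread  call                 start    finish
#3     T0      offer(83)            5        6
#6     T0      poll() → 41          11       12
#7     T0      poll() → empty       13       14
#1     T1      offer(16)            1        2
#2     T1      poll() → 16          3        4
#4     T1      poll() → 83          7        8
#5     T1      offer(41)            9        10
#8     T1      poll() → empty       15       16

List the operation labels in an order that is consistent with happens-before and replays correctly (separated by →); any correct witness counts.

step 1: #1 offer(16) — queue <16>
step 2: #2 poll() → 16 — queue <>
step 3: #3 offer(83) — queue <83>
step 4: #4 poll() → 83 — queue <>
step 5: #5 offer(41) — queue <41>
step 6: #6 poll() → 41 — queue <>
step 7: #7 poll() → empty — queue <>
step 8: #8 poll() → empty — queue <>

#1 → #2 → #3 → #4 → #5 → #6 → #7 → #8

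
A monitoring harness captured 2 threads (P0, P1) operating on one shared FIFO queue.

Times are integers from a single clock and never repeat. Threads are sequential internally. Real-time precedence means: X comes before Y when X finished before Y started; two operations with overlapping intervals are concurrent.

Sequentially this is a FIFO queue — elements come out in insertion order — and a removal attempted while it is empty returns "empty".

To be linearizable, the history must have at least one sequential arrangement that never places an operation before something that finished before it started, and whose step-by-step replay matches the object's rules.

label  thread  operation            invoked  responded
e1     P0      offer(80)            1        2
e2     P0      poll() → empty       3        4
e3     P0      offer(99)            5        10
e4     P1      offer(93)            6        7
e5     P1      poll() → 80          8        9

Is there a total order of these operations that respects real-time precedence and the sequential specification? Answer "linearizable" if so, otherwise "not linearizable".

through event 3 a valid linearization exists; event 4 (e2 responding at time 4) ends that
a single order respects real time; the 2 completed FIFO queue operations fail replay along it
for example e1, e2 fails at step 2: e2 poll() → empty is not legal there

not linearizable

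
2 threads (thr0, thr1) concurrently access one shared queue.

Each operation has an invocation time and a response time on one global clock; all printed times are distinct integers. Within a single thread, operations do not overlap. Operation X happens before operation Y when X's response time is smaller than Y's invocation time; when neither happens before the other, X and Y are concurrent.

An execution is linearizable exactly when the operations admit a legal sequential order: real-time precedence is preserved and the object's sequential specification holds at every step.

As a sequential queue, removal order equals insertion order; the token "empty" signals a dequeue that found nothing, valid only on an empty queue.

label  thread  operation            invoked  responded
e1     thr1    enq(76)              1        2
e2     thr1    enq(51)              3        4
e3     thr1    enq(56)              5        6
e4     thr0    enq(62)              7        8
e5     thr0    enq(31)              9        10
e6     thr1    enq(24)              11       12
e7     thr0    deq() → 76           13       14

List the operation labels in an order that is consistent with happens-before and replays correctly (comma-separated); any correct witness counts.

after step 1 (e1 enq(76)): queue <76>
after step 2 (e2 enq(51)): queue <76,51>
after step 3 (e3 enq(56)): queue <76,51,56>
after step 4 (e4 enq(62)): queue <76,51,56,62>
after step 5 (e5 enq(31)): queue <76,51,56,62,31>
after step 6 (e6 enq(24)): queue <76,51,56,62,31,24>
after step 7 (e7 deq() → 76): queue <51,56,62,31,24>

e1, e2, e3, e4, e5, e6, e7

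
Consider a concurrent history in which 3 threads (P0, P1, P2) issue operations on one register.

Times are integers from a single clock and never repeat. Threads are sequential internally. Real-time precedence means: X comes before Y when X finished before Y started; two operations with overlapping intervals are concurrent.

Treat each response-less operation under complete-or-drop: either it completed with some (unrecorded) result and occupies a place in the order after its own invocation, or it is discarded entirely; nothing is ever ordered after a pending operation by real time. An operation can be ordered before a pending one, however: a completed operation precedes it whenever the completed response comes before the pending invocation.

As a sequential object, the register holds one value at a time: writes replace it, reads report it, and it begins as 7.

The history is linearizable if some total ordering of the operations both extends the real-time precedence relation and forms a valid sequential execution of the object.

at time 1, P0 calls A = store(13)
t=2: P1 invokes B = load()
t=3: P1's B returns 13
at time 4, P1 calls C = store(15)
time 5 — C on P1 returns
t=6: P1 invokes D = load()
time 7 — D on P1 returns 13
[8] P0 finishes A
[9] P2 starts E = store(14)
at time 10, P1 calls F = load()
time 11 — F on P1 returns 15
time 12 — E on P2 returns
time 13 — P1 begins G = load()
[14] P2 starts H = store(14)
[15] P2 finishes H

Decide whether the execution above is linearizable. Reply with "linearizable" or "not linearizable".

prefix check: 1..6 passes, 1..7 fails once D's time-7 response joins
the completed operations (3 total) allow one real-time order; the register replay rejects it
including or dropping the 1 pending operation (A) in any combination fails
sample order B, C, D (pending dropped) stalls at step 1 — B load() → 13 has no legal effect

not linearizable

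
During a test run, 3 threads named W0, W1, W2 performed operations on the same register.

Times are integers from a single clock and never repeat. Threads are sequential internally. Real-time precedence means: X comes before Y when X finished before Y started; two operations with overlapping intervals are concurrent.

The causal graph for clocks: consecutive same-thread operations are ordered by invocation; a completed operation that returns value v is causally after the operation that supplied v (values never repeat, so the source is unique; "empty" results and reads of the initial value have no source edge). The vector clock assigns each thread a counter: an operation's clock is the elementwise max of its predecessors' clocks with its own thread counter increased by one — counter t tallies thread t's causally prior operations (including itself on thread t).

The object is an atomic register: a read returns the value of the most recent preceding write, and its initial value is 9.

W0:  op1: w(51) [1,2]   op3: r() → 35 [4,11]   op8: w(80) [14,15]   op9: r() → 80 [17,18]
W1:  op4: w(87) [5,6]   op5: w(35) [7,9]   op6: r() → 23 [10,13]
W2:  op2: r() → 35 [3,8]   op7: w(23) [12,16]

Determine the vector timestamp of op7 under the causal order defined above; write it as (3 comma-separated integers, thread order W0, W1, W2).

invoked at 5, op4 has no predecessors; its own W1 bump gives (0, 1, 0)
invoked at 1, op1 has no predecessors; its own W0 bump gives (1, 0, 0)
op5, invoked 7, takes VC(op4)=(0, 1, 0) under max, adds 1 for W1 → (0, 2, 0)
op2, invoked 3, takes VC(op5)=(0, 2, 0) under max, adds 1 for W2 → (0, 2, 1)
op7, invoked 12, takes VC(op2)=(0, 2, 1) under max, adds 1 for W2 → (0, 2, 2)
op3, invoked 4, takes VC(op1)=(1, 0, 0), VC(op5)=(0, 2, 0) under max, adds 1 for W0 → (2, 2, 0)
op6, invoked 10, takes VC(op5)=(0, 2, 0), VC(op7)=(0, 2, 2) under max, adds 1 for W1 → (0, 3, 2)
op8, invoked 14, takes VC(op3)=(2, 2, 0) under max, adds 1 for W0 → (3, 2, 0)
op9, invoked 17, takes VC(op8)=(3, 2, 0) under max, adds 1 for W0 → (4, 2, 0)
target: VC(op7) = (0, 2, 2)

(0, 2, 2)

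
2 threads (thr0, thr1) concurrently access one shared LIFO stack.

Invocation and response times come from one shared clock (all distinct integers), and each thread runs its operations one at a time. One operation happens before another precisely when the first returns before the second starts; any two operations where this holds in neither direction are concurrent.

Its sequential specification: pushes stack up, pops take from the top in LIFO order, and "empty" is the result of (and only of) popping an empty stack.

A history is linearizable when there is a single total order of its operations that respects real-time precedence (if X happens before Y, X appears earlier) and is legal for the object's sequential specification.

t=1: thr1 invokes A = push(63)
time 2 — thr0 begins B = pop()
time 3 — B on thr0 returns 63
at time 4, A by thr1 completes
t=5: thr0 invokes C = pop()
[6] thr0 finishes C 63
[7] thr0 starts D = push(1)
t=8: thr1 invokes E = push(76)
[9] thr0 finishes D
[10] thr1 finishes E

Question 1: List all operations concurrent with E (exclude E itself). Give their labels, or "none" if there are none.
Answer: D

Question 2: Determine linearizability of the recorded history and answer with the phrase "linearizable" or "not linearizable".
not linearizable

events 1..5 are fine; event 6 — the response of C at time 6 — makes the prefix non-linearizable
no legal order exists: 2 real-time-consistent candidates over 3 completed LIFO stack operations, all rejected
take A, B, C: step 3 already fails, because C pop() → 63 cannot occur there
take B, A, C: step 1 already fails, because B pop() → 63 cannot occur there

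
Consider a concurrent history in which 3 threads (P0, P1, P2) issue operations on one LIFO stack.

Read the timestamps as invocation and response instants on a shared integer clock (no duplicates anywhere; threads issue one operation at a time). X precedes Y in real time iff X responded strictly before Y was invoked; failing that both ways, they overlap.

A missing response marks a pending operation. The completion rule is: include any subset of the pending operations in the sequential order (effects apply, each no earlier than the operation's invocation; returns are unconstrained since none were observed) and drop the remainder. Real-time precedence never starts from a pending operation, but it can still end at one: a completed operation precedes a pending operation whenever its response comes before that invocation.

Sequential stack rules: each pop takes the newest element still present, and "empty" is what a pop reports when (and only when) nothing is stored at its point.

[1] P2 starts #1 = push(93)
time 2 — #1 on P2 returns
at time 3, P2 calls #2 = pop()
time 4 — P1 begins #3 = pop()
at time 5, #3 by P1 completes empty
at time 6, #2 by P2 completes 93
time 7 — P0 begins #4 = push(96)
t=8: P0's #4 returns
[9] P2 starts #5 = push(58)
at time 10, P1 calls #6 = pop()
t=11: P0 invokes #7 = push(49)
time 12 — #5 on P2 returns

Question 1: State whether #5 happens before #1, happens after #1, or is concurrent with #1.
after

#5 spans [9,12], #1 spans [1,2]
resp(#1)=2 < inv(#5)=9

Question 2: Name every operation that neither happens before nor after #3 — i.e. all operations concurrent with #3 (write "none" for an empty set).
#2

#3 spans [4,5]: anything still running between times 4 and 5 counts as concurrent
#1 [1,2]: before
#2 [3,6]: concurrent
#4 [7,8]: after
#5 [9,12]: after
#6 [10,…): after
#7 [11,…): after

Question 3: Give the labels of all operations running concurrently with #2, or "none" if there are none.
#3

overlap test against #2 [3,6]: concurrent iff the interval meets 3..6
#1 [1,2]: before
#3 [4,5]: concurrent
#4 [7,8]: after
#5 [9,12]: after
#6 [10,…): after
#7 [11,…): after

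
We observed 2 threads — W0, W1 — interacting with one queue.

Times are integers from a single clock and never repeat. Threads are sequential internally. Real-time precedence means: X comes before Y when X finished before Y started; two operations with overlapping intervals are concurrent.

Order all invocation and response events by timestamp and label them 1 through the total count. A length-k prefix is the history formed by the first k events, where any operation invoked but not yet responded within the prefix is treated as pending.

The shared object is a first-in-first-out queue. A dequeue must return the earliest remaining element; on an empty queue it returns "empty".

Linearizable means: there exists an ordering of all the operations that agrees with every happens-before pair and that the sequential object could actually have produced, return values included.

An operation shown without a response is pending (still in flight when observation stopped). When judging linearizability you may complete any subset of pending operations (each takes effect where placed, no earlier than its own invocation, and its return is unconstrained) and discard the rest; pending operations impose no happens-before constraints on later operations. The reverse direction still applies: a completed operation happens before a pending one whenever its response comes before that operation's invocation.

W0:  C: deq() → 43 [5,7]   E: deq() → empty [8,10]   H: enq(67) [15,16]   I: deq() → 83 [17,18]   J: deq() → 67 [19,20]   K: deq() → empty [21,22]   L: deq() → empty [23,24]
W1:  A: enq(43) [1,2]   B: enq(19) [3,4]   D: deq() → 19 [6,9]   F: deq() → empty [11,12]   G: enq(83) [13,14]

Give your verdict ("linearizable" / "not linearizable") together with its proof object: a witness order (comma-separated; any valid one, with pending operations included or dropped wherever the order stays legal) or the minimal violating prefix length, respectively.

linearizable — witness: A, B, C, D, E, F, G, H, I, J, K, L

step 1: A enq(43) — queue <43>
step 2: B enq(19) — queue <43,19>
step 3: C deq() → 43 — queue <19>
step 4: D deq() → 19 — queue <>
step 5: E deq() → empty — queue <>
step 6: F deq() → empty — queue <>
step 7: G enq(83) — queue <83>
step 8: H enq(67) — queue <83,67>
step 9: I deq() → 83 — queue <67>
step 10: J deq() → 67 — queue <>
step 11: K deq() → empty — queue <>
step 12: L deq() → empty — queue <>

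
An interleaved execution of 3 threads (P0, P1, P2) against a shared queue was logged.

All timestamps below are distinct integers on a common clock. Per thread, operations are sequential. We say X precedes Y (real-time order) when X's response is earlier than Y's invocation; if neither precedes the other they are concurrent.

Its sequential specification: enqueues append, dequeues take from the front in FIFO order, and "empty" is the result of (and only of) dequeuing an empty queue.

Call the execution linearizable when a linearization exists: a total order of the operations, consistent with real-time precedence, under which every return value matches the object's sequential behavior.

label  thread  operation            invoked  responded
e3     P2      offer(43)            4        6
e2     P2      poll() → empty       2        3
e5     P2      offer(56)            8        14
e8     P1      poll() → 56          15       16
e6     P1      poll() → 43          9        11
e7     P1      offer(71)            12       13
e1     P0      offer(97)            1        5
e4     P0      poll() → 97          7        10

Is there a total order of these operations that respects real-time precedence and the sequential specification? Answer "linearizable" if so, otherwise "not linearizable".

a witness: e2, e1, e3, e4, e5, e6, e7, e8
1. e2 poll() → empty, leaving queue <>
2. e1 offer(97), leaving queue <97>
3. e3 offer(43), leaving queue <97,43>
4. e4 poll() → 97, leaving queue <43>
5. e5 offer(56), leaving queue <43,56>
6. e6 poll() → 43, leaving queue <56>
7. e7 offer(71), leaving queue <56,71>
8. e8 poll() → 56, leaving queue <71>

linearizable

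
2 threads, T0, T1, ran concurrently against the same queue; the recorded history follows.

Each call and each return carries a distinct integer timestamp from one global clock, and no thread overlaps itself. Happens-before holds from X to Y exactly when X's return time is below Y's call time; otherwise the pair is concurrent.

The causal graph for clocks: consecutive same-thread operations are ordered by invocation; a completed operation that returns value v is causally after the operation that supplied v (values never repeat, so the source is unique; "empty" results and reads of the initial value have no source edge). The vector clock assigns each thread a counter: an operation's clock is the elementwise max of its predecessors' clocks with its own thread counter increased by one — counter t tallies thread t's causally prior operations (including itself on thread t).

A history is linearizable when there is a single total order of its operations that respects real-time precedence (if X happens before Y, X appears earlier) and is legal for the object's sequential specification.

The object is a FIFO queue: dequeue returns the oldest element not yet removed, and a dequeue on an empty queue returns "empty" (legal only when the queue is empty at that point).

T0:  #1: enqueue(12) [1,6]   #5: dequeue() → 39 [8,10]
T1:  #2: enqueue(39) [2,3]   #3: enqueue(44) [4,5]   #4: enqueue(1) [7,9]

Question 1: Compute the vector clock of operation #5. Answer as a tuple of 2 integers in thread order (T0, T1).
no predecessors for #2 (invoked 2): T1 increments from zero → (0, 1)
no predecessors for #1 (invoked 1): T0 increments from zero → (1, 0)
VC(#3, invoked at 4): max of VC(#2)=(0, 1), then +1 on thread T1 → (0, 2)
VC(#4, invoked at 7): max of VC(#3)=(0, 2), then +1 on thread T1 → (0, 3)
VC(#5, invoked at 8): max of VC(#1)=(1, 0), VC(#2)=(0, 1), then +1 on thread T0 → (2, 1)
target: VC(#5) = (2, 1)

(2, 1)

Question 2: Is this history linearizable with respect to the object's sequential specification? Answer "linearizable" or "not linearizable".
one valid linearization: #2, #1, #3, #4, #5
after step 1 (#2 enqueue(39)): queue <39>
after step 2 (#1 enqueue(12)): queue <39,12>
after step 3 (#3 enqueue(44)): queue <39,12,44>
after step 4 (#4 enqueue(1)): queue <39,12,44,1>
after step 5 (#5 dequeue() → 39): queue <12,44,1>

linearizable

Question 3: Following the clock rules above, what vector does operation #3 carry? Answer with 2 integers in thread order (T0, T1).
#2, invoked 2, has no incoming edges; only T1's bump applies → (0, 1)
#1, invoked 1, has no incoming edges; only T0's bump applies → (1, 0)
invoked at 4, #3 merges VC(#2)=(0, 1) and bumps T1's slot → (0, 2)
invoked at 7, #4 merges VC(#3)=(0, 2) and bumps T1's slot → (0, 3)
invoked at 8, #5 merges VC(#1)=(1, 0), VC(#2)=(0, 1) and bumps T0's slot → (2, 1)
target: VC(#3) = (0, 2)

(0, 2)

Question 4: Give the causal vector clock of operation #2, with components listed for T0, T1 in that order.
#2 (invocation 2): nothing precedes it; T1's component alone gives (0, 1)
#1 (invocation 1): nothing precedes it; T0's component alone gives (1, 0)
from VC(#2)=(0, 1), #3 (invoked 4) maxes components and bumps T1 → (0, 2)
from VC(#3)=(0, 2), #4 (invoked 7) maxes components and bumps T1 → (0, 3)
from VC(#1)=(1, 0), VC(#2)=(0, 1), #5 (invoked 8) maxes components and bumps T0 → (2, 1)
target: VC(#2) = (0, 1)

(0, 1)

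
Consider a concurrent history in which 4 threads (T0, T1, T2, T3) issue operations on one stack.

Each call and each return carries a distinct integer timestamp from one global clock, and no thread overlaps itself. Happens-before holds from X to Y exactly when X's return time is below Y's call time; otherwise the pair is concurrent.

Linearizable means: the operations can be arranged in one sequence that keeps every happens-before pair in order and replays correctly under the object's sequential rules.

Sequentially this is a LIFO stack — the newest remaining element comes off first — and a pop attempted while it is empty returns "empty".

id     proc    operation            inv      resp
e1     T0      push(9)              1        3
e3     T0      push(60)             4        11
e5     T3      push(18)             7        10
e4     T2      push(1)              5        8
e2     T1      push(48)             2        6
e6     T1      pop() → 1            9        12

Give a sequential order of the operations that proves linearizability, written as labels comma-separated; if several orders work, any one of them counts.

e1, e2, e3, e4, e6, e5

after step 1 (e1 push(9)): stack <9>
after step 2 (e2 push(48)): stack <9,48>
after step 3 (e3 push(60)): stack <9,48,60>
after step 4 (e4 push(1)): stack <9,48,60,1>
after step 5 (e6 pop() → 1): stack <9,48,60>
after step 6 (e5 push(18)): stack <9,48,60,18>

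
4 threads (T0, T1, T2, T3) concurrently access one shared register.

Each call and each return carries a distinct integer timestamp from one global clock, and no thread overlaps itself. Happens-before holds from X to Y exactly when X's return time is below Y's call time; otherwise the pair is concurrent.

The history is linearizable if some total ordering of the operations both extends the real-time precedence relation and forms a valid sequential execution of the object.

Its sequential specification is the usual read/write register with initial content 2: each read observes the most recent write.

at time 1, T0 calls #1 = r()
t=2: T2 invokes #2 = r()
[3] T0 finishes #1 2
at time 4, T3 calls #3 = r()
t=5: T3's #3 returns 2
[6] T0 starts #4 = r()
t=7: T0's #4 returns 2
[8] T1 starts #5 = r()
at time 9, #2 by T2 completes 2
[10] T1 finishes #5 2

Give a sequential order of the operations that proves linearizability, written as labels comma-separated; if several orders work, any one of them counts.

#1, #2, #3, #4, #5

step 1: #1 r() → 2 — value 2
step 2: #2 r() → 2 — value 2
step 3: #3 r() → 2 — value 2
step 4: #4 r() → 2 — value 2
step 5: #5 r() → 2 — value 2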